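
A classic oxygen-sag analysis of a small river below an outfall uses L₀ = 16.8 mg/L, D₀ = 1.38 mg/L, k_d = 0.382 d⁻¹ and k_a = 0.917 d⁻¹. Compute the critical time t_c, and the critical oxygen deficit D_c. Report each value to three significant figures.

At the critical point dD/dt = 0, so k_d L₀ e^(−k_d t) = k_a D. Substituting D(t) from the Streeter–Phelps equation and solving for t gives
t_c = ln[(k_a/k_d)(1 − D₀(k_a−k_d)/(k_d L₀))] / (k_a−k_d).
Here k_a−k_d = 0.5350 d⁻¹ and 1 − D₀(k_a−k_d)/(k_d L₀) = 1 − 1.38×0.5350/(0.382×16.8) = 0.8850, so
t_c = ln(2.401 × 0.8850) / 0.5350 = 0.7535 / 0.5350 = 1.408 d.
L(t_c) = L₀ e^(−k_d t_c) = 16.8 × 0.5839 = 9.810 mg/L, and at the critical point k_a D_c = k_d L, so D_c = (0.382/0.917) × 9.810 = 4.087 mg/L.

t_c ≈ 1.41 d; D_c ≈ 4.09 mg/L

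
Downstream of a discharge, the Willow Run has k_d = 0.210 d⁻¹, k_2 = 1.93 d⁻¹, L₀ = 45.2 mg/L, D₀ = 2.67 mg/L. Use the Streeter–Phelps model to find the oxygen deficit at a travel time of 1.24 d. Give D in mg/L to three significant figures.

k_d L₀/(k_2−k_d) = 0.210×45.2/(1.93−0.210) = 9.492/1.720 = 5.519 mg/L.
e^(−k_d t) = e^(−0.210×1.240) = 0.7707; e^(−k_2 t) = e^(−1.93×1.240) = 0.09134.
D = 5.519 × (0.7707 − 0.09134) + 2.67 × 0.09134 = 3.749 + 0.2439 = 3.993 mg/L.

D ≈ 3.99 mg/L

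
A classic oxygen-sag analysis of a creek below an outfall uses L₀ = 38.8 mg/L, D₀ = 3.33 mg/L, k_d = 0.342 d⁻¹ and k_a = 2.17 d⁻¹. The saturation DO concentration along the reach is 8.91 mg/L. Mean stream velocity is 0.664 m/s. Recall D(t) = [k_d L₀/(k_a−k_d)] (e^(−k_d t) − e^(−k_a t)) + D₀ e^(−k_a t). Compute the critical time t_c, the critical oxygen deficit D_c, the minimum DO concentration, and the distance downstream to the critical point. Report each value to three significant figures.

t_c ≈ 0.675 d; D_c ≈ 4.85 mg/L; min DO ≈ 4.06 mg/L; x_c ≈ 38.7 km

At the critical point dD/dt = 0, so k_d L₀ e^(−k_d t) = k_a D. Substituting D(t) from the Streeter–Phelps equation and solving for t gives
t_c = ln[(k_a/k_d)(1 − D₀(k_a−k_d)/(k_d L₀))] / (k_a−k_d).
Here k_a−k_d = 1.828 d⁻¹ and 1 − D₀(k_a−k_d)/(k_d L₀) = 1 − 3.33×1.828/(0.342×38.8) = 0.5413, so
t_c = ln(6.345 × 0.5413) / 1.828 = 1.234 / 1.828 = 0.6750 d.
D_c = (k_d/k_a) L₀ e^(−k_d t_c) = (0.342/2.17) × 38.8 × e^(−0.342×0.6750) = 0.1576 × 38.8 × 0.7939 = 4.855 mg/L.
Minimum DO = C_s − D_c = 8.91 − 4.855 = 4.055 mg/L.
x_c = v t_c = 0.664 m/s × 0.6750 d × 86400 s/d = 38720 m ≈ 38.7 km.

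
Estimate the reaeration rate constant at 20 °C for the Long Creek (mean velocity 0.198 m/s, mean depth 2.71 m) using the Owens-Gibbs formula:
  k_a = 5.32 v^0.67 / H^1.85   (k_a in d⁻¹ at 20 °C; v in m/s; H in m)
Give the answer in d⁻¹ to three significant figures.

k_a = 5.32 × 0.198^0.67 / 2.71^1.85 = 5.32 × 0.3379 / 6.324 = 0.2842 d⁻¹.

k_a ≈ 0.284 d⁻¹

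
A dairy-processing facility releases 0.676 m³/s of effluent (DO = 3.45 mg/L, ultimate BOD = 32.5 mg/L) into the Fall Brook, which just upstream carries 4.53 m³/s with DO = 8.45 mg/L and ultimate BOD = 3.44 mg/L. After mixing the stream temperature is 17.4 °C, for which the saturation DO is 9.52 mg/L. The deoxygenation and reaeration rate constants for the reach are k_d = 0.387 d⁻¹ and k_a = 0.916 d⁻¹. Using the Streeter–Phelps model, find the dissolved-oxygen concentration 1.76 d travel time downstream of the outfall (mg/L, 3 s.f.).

DO ≈ 7.56 mg/L

Mixed DO = (4.53×8.45 + 0.676×3.45)/(4.53+0.676) = 40.61/5.206 = 7.801 mg/L.
Mixed L₀ = (4.53×3.44 + 0.676×32.5)/(5.206) = 37.55/5.206 = 7.213 mg/L.
Initial deficit D₀ = C_s − DO₀ = 9.52 − 7.801 = 1.719 mg/L.
D(1.76) = [0.387×7.213/(0.916−0.387)](e^(−0.387×1.76) − e^(−0.916×1.76)) + 1.719 e^(−0.916×1.76)
= 5.277 × (0.5060 − 0.1995) + 1.719 × 0.1995 = 1.961 mg/L.
DO = 9.52 − 1.961 = 7.559 mg/L.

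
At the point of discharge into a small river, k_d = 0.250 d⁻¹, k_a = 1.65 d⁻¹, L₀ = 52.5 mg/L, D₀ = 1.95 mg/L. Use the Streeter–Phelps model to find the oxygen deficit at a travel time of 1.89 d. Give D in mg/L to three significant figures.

D ≈ 5.52 mg/L

k_d L₀/(k_a−k_d) = 0.250×52.5/(1.65−0.250) = 13.12/1.400 = 9.375 mg/L.
e^(−k_d t) = e^(−0.250×1.890) = 0.6234; e^(−k_a t) = e^(−1.65×1.890) = 0.04422.
D = 9.375 × (0.6234 − 0.04422) + 1.95 × 0.04422 = 5.430 + 0.08624 = 5.516 mg/L.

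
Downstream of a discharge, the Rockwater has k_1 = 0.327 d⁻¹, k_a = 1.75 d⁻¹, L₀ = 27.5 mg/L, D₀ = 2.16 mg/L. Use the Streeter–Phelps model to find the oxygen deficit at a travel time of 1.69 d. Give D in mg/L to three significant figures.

D ≈ 3.42 mg/L

k_1 L₀/(k_a−k_1) = 0.327×27.5/(1.75−0.327) = 8.992/1.423 = 6.319 mg/L.
e^(−k_1 t) = e^(−0.327×1.690) = 0.5754; e^(−k_a t) = e^(−1.75×1.690) = 0.05195.
D = 6.319 × (0.5754 − 0.05195) + 2.16 × 0.05195 = 3.308 + 0.1122 = 3.420 mg/L.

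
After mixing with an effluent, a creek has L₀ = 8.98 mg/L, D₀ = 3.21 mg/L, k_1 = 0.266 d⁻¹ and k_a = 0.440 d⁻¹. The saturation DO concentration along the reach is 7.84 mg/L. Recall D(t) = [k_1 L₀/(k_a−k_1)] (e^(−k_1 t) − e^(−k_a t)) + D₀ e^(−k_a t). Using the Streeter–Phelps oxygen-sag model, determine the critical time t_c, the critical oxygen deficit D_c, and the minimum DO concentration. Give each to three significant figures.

With k_a/k_1 = 1.654 and 1 − D₀(k_a−k_1)/(k_1 L₀) = 0.7662,
t_c = ln(1.654 × 0.7662) / (0.440 − 0.266) = ln(1.267) / 0.1740 = 0.2369/0.1740 = 1.362 d.
D_c = (k_1/k_a) L₀ e^(−k_1 t_c) = (0.266/0.440) × 8.98 × e^(−0.266×1.362) = 0.6045 × 8.98 × 0.6961 = 3.779 mg/L.
Minimum DO = C_s − D_c = 7.84 − 3.779 = 4.061 mg/L.

t_c ≈ 1.36 d; D_c ≈ 3.78 mg/L; min DO ≈ 4.06 mg/L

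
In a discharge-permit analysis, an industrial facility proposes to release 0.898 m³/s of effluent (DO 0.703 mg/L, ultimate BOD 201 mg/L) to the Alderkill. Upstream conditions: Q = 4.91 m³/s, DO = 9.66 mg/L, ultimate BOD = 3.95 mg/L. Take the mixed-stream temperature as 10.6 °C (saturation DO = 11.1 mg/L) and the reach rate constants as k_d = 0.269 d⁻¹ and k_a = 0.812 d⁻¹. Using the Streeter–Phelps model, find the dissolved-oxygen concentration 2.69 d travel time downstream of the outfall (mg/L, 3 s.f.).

DO ≈ 4.43 mg/L

Mixed DO = (4.91×9.66 + 0.898×0.703)/(4.91+0.898) = 48.06/5.808 = 8.275 mg/L.
Mixed L₀ = (4.91×3.95 + 0.898×201)/(5.808) = 199.9/5.808 = 34.42 mg/L.
Initial deficit D₀ = C_s − DO₀ = 11.1 − 8.275 = 2.825 mg/L.
D(2.69) = [0.269×34.42/(0.812−0.269)](e^(−0.269×2.69) − e^(−0.812×2.69)) + 2.825 e^(−0.812×2.69)
= 17.05 × (0.4850 − 0.1126) + 2.825 × 0.1126 = 6.668 mg/L.
DO = 11.1 − 6.668 = 4.432 mg/L.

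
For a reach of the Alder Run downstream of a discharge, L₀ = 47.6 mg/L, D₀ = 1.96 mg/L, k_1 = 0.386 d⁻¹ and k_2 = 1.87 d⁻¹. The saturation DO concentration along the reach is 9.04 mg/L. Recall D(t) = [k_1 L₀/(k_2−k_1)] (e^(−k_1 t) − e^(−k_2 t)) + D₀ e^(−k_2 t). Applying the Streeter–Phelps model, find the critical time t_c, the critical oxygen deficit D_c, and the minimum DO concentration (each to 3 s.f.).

With k_2/k_1 = 4.845 and 1 − D₀(k_2−k_1)/(k_1 L₀) = 0.8417,
t_c = ln(4.845 × 0.8417) / (1.87 − 0.386) = ln(4.078) / 1.484 = 1.406/1.484 = 0.9471 d.
L(t_c) = L₀ e^(−k_1 t_c) = 47.6 × 0.6938 = 33.02 mg/L, and at the critical point k_2 D_c = k_1 L, so D_c = (0.386/1.87) × 33.02 = 6.817 mg/L.
Minimum DO = C_s − D_c = 9.04 − 6.817 = 2.223 mg/L.

t_c ≈ 0.947 d; D_c ≈ 6.82 mg/L; min DO ≈ 2.22 mg/L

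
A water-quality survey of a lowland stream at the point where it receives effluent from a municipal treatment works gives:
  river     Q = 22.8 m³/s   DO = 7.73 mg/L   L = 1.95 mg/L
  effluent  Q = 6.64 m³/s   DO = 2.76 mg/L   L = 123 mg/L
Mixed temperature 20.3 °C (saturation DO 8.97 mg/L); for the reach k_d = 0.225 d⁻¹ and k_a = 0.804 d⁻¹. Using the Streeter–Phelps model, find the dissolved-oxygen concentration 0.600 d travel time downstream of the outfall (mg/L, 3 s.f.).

Mixed DO = (22.8×7.73 + 6.64×2.76)/(22.8+6.64) = 194.6/29.44 = 6.609 mg/L.
Mixed L₀ = (22.8×1.95 + 6.64×123)/(29.44) = 861.2/29.44 = 29.25 mg/L.
Initial deficit D₀ = C_s − DO₀ = 8.97 − 6.609 = 2.361 mg/L.
D(0.600) = [0.225×29.25/(0.804−0.225)](e^(−0.225×0.600) − e^(−0.804×0.600)) + 2.361 e^(−0.804×0.600)
= 11.37 × (0.8737 − 0.6173) + 2.361 × 0.6173 = 4.372 mg/L.
DO = 8.97 − 4.372 = 4.598 mg/L.

DO ≈ 4.60 mg/L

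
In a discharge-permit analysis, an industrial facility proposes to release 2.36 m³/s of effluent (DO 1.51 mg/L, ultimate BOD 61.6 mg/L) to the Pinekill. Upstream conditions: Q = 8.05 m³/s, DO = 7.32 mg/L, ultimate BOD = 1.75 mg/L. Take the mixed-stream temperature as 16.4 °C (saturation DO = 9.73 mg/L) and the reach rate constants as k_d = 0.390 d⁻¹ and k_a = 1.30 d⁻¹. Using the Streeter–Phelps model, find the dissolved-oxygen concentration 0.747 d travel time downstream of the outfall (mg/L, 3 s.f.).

DO ≈ 5.90 mg/L

Mixed DO = (8.05×7.32 + 2.36×1.51)/(8.05+2.36) = 62.49/10.41 = 6.003 mg/L.
Mixed L₀ = (8.05×1.75 + 2.36×61.6)/(10.41) = 159.5/10.41 = 15.32 mg/L.
Initial deficit D₀ = C_s − DO₀ = 9.73 − 6.003 = 3.727 mg/L.
D(0.747) = [0.390×15.32/(1.30−0.390)](e^(−0.390×0.747) − e^(−1.30×0.747)) + 3.727 e^(−1.30×0.747)
= 6.565 × (0.7473 − 0.3787) + 3.727 × 0.3787 = 3.831 mg/L.
DO = 9.73 − 3.831 = 5.899 mg/L.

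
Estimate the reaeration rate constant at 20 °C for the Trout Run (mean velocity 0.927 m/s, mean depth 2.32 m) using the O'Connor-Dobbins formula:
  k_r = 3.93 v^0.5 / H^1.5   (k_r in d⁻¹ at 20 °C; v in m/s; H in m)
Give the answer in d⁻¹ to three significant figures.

k_r = 3.93 × 0.927^0.5 / 2.32^1.5 = 3.93 × 0.9628 / 3.534 = 1.071 d⁻¹.

k_r ≈ 1.07 d⁻¹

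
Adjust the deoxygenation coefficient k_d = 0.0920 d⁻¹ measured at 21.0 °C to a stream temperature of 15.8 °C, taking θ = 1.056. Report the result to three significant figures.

k_d ≈ 0.0693 d⁻¹

k_d(T₂) = k_d(T₁) · θ^(T₂−T₁) = 0.0920 × 1.056^(15.8−21.0)
= 0.0920 × 1.056^-5.20 = 0.0920 × 0.7533 = 0.06930 d⁻¹.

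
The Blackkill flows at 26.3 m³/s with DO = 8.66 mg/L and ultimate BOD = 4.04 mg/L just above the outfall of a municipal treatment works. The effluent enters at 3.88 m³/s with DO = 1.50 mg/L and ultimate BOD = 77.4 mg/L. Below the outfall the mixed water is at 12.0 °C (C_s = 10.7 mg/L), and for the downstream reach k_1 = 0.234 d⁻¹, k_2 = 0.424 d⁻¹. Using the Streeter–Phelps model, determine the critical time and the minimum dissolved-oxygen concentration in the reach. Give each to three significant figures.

Mixed DO = (26.3×8.66 + 3.88×1.50)/(26.3+3.88) = 233.6/30.18 = 7.739 mg/L.
Mixed L₀ = (26.3×4.04 + 3.88×77.4)/(30.18) = 406.6/30.18 = 13.47 mg/L.
Initial deficit D₀ = C_s − DO₀ = 10.7 − 7.739 = 2.961 mg/L.
t_c = (1/0.1900) ln[(0.424/0.234)(1 − 2.961×0.1900/(0.234×13.47))] = 5.263 × ln(1.489) = 2.094 d.
D_c = (0.234/0.424) × 13.47 × e^(−0.234×2.094) = 0.5519 × 13.47 × 0.6126 = 4.555 mg/L.
Minimum DO = 10.7 − 4.555 = 6.145 mg/L.

t_c ≈ 2.09 d; minimum DO ≈ 6.15 mg/L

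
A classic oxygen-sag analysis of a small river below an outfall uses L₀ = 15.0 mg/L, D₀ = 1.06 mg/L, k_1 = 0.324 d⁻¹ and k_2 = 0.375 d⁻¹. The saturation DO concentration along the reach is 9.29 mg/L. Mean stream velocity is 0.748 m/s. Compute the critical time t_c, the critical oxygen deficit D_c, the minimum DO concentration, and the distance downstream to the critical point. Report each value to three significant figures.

At the critical point dD/dt = 0, so k_1 L₀ e^(−k_1 t) = k_2 D. Substituting D(t) from the Streeter–Phelps equation and solving for t gives
t_c = ln[(k_2/k_1)(1 − D₀(k_2−k_1)/(k_1 L₀))] / (k_2−k_1).
Here k_2−k_1 = 0.05100 d⁻¹ and 1 − D₀(k_2−k_1)/(k_1 L₀) = 1 − 1.06×0.05100/(0.324×15.0) = 0.9889, so
t_c = ln(1.157 × 0.9889) / 0.05100 = 0.1350 / 0.05100 = 2.647 d.
D_c = (k_1/k_2) L₀ e^(−k_1 t_c) = (0.324/0.375) × 15.0 × e^(−0.324×2.647) = 0.8640 × 15.0 × 0.4242 = 5.497 mg/L.
Minimum DO = C_s − D_c = 9.29 − 5.497 = 3.793 mg/L.
x_c = v t_c = 0.748 m/s × 2.647 d × 86400 s/d = 171100 m ≈ 171 km.

t_c ≈ 2.65 d; D_c ≈ 5.50 mg/L; min DO ≈ 3.79 mg/L; x_c ≈ 171 km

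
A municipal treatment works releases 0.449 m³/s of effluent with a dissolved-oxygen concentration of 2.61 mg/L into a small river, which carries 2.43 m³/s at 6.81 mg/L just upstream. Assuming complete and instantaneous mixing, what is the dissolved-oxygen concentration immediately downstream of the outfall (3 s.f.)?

6.15 mg/L

Flow-weighted mixing: C = (Q_r C_r + Q_w C_w)/(Q_r + Q_w)
= (2.43×6.81 + 0.449×2.61)/(2.43 + 0.449) = 17.72/2.879 = 6.155 mg/L.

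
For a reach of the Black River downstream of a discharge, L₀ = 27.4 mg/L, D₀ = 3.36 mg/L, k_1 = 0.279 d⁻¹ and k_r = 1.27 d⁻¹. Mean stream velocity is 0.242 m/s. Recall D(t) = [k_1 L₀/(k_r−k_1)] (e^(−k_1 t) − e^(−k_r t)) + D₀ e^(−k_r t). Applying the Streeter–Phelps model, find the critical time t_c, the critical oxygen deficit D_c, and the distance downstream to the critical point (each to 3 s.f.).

t_c = [1/(k_r−k_1)] ln[(k_r/k_1)(1 − D₀(k_r−k_1)/(k_1 L₀))]
= [1/(1.27−0.279)] ln[(1.27/0.279)(1 − 3.36×0.9910/(0.279×27.4))]
= (1/0.9910) ln[4.552 × 0.5644] = 1.009 × ln(2.569) = 1.009 × 0.9436 = 0.9522 d.
L(t_c) = L₀ e^(−k_1 t_c) = 27.4 × 0.7667 = 21.01 mg/L, and at the critical point k_r D_c = k_1 L, so D_c = (0.279/1.27) × 21.01 = 4.615 mg/L.
x_c = v t_c = 0.242 m/s × 0.9522 d × 86400 s/d = 19910 m ≈ 19.9 km.

t_c ≈ 0.952 d; D_c ≈ 4.62 mg/L; x_c ≈ 19.9 km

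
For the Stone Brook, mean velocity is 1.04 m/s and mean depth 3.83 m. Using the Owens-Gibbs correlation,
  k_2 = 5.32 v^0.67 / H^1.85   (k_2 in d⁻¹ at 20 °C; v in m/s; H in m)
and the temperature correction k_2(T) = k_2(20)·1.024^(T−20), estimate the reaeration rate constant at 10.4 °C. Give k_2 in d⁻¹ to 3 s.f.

k_2(20) = 5.32 × 1.04^0.67 / 3.83^1.85 = 5.32 × 1.027 / 11.99 = 0.4554 d⁻¹.
k_2(10.4) = 0.4554 × 1.024^(10.4−20) = 0.4554 × 0.7964 = 0.3627 d⁻¹.

k_2 ≈ 0.363 d⁻¹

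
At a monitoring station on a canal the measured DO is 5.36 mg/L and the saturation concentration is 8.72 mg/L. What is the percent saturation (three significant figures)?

% saturation = C/C_s × 100 = 5.36/8.72 × 100 = 61.5 %.

61.5 % saturation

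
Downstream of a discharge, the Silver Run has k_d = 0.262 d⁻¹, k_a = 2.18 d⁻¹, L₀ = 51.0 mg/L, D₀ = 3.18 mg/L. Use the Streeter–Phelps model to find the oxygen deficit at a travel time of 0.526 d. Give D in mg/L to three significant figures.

k_d L₀/(k_a−k_d) = 0.262×51.0/(2.18−0.262) = 13.36/1.918 = 6.967 mg/L.
e^(−k_d t) = e^(−0.262×0.5260) = 0.8713; e^(−k_a t) = e^(−2.18×0.5260) = 0.3177.
D = 6.967 × (0.8713 − 0.3177) + 3.18 × 0.3177 = 3.857 + 1.010 = 4.867 mg/L.

D ≈ 4.87 mg/L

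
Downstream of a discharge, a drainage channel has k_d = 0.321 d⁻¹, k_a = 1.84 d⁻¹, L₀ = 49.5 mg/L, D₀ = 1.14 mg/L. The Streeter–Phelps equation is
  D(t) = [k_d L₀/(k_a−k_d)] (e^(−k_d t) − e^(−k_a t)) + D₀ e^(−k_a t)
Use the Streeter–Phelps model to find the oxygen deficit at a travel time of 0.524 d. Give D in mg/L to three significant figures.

k_d L₀/(k_a−k_d) = 0.321×49.5/(1.84−0.321) = 15.89/1.519 = 10.46 mg/L.
e^(−k_d t) = e^(−0.321×0.5240) = 0.8452; e^(−k_a t) = e^(−1.84×0.5240) = 0.3813.
D = 10.46 × (0.8452 − 0.3813) + 1.14 × 0.3813 = 4.852 + 0.4347 = 5.287 mg/L.

D ≈ 5.29 mg/L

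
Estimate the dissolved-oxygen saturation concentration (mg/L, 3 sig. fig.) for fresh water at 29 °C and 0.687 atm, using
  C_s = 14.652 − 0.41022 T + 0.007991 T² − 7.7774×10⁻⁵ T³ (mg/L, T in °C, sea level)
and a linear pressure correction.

C_s ≈ 5.21 mg/L

At sea level: C_s = 14.652 − 0.41022×29 + 0.007991×29² − 7.7774×10⁻⁵×29³ = 7.579 mg/L.
Pressure correction: C_s' = 7.579 × 0.687 = 5.207 mg/L.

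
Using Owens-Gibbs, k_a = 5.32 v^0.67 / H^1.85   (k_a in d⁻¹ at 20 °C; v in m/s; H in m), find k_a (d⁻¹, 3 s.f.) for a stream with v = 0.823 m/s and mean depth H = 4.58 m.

k_a ≈ 0.280 d⁻¹

k_a = 5.32 × 0.823^0.67 / 4.58^1.85 = 5.32 × 0.8776 / 16.70 = 0.2797 d⁻¹.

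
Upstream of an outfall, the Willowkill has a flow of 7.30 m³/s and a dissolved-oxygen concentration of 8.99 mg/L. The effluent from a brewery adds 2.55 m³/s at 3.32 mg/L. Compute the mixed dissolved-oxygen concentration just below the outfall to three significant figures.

Flow-weighted mixing: C = (Q_r C_r + Q_w C_w)/(Q_r + Q_w)
= (7.30×8.99 + 2.55×3.32)/(7.30 + 2.55) = 74.09/9.850 = 7.522 mg/L.

7.52 mg/L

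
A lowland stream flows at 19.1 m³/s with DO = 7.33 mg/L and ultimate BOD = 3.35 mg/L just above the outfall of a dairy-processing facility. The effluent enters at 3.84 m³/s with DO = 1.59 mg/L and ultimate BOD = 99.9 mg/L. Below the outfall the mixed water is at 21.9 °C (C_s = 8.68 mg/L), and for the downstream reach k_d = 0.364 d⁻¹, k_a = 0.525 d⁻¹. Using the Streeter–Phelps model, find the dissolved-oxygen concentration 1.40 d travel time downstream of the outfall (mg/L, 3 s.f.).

Mixed DO = (19.1×7.33 + 3.84×1.59)/(19.1+3.84) = 146.1/22.94 = 6.369 mg/L.
Mixed L₀ = (19.1×3.35 + 3.84×99.9)/(22.94) = 447.6/22.94 = 19.51 mg/L.
Initial deficit D₀ = C_s − DO₀ = 8.68 − 6.369 = 2.311 mg/L.
D(1.40) = [0.364×19.51/(0.525−0.364)](e^(−0.364×1.40) − e^(−0.525×1.40)) + 2.311 e^(−0.525×1.40)
= 44.11 × (0.6007 − 0.4795) + 2.311 × 0.4795 = 6.456 mg/L.
DO = 8.68 − 6.456 = 2.224 mg/L.

DO ≈ 2.22 mg/L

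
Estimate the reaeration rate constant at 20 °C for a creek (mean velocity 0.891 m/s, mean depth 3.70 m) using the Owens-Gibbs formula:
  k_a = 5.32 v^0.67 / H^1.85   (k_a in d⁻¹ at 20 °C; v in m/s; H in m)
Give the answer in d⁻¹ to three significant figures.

k_a = 5.32 × 0.891^0.67 / 3.70^1.85 = 5.32 × 0.9256 / 11.25 = 0.4377 d⁻¹.

k_a ≈ 0.438 d⁻¹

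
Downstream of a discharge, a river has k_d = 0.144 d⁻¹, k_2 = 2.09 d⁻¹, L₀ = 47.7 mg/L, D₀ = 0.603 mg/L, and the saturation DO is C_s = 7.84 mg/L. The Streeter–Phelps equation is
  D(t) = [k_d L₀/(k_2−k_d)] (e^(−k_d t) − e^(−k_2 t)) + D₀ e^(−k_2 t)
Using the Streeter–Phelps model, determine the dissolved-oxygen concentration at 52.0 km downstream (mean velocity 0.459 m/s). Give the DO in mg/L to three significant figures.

DO ≈ 5.11 mg/L

Travel time t = x/v = 52.0 km / (0.459 m/s) = 52000 m / 0.459 m/s = 113300 s = 1.311 d.
k_d L₀/(k_2−k_d) = 0.144×47.7/(2.09−0.144) = 6.869/1.946 = 3.530 mg/L.
e^(−k_d t) = e^(−0.144×1.311) = 0.8279; e^(−k_2 t) = e^(−2.09×1.311) = 0.06454.
D = 3.530 × (0.8279 − 0.06454) + 0.603 × 0.06454 = 2.695 + 0.03892 = 2.733 mg/L.
DO = C_s − D = 7.84 − 2.733 = 5.107 mg/L.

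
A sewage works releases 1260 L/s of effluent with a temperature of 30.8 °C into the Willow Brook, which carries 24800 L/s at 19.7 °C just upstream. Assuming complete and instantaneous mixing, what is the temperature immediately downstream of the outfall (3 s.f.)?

20.2 °C

Flow-weighted mixing: C = (Q_r C_r + Q_w C_w)/(Q_r + Q_w)
= (24800×19.7 + 1260×30.8)/(24800 + 1260) = 527400/26060 = 20.24 °C.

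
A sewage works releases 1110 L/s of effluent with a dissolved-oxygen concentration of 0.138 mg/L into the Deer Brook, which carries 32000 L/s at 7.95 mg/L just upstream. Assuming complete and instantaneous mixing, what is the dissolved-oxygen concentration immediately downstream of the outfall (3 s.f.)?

7.69 mg/L

Flow-weighted mixing: C = (Q_r C_r + Q_w C_w)/(Q_r + Q_w)
= (32000×7.95 + 1110×0.138)/(32000 + 1110) = 254600/33110 = 7.688 mg/L.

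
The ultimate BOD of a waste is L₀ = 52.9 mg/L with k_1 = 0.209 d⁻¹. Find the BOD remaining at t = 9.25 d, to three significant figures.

L ≈ 7.65 mg/L

L_t = L₀ e^(−k_1 t) = 52.9 × e^(−0.209×9.25) = 52.9 × 0.1447 = 7.653 mg/L.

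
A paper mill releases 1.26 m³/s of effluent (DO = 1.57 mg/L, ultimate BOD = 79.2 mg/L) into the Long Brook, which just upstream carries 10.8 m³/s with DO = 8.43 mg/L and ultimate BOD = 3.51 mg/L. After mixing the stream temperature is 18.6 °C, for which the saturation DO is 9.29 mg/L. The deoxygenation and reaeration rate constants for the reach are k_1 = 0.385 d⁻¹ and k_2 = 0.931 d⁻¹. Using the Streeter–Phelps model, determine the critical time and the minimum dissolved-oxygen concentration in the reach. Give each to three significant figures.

t_c ≈ 1.22 d; minimum DO ≈ 6.34 mg/L

Mixed DO = (10.8×8.43 + 1.26×1.57)/(10.8+1.26) = 93.02/12.06 = 7.713 mg/L.
Mixed L₀ = (10.8×3.51 + 1.26×79.2)/(12.06) = 137.7/12.06 = 11.42 mg/L.
Initial deficit D₀ = C_s − DO₀ = 9.29 − 7.713 = 1.577 mg/L.
t_c = (1/0.5460) ln[(0.931/0.385)(1 − 1.577×0.5460/(0.385×11.42))] = 1.832 × ln(1.945) = 1.218 d.
D_c = (0.385/0.931) × 11.42 × e^(−0.385×1.218) = 0.4135 × 11.42 × 0.6257 = 2.954 mg/L.
Minimum DO = 9.29 − 2.954 = 6.336 mg/L.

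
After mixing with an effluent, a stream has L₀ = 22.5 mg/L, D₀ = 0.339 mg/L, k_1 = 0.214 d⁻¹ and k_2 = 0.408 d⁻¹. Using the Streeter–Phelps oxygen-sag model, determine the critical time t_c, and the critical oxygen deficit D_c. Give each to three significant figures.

t_c ≈ 3.26 d; D_c ≈ 5.88 mg/L

t_c = [1/(k_2−k_1)] ln[(k_2/k_1)(1 − D₀(k_2−k_1)/(k_1 L₀))]
= [1/(0.408−0.214)] ln[(0.408/0.214)(1 − 0.339×0.1940/(0.214×22.5))]
= (1/0.1940) ln[1.907 × 0.9863] = 5.155 × ln(1.881) = 5.155 × 0.6315 = 3.255 d.
L(t_c) = L₀ e^(−k_1 t_c) = 22.5 × 0.4983 = 11.21 mg/L, and at the critical point k_2 D_c = k_1 L, so D_c = (0.214/0.408) × 11.21 = 5.880 mg/L.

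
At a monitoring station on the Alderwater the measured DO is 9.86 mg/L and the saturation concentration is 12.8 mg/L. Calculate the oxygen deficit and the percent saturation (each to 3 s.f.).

D = C_s − C = 12.8 − 9.86 = 2.94 mg/L.
% saturation = 9.86/12.8 × 100 = 77.0 %.

D ≈ 2.94 mg/L; 77.0 % saturation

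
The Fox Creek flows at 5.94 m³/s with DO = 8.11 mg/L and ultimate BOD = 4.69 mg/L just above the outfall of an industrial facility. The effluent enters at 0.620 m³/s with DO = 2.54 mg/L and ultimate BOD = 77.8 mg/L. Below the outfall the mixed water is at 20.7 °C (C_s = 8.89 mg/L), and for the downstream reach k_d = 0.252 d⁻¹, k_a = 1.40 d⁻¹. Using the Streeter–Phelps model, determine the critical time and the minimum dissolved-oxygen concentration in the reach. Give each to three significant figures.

Mixed DO = (5.94×8.11 + 0.620×2.54)/(5.94+0.620) = 49.75/6.560 = 7.584 mg/L.
Mixed L₀ = (5.94×4.69 + 0.620×77.8)/(6.560) = 76.09/6.560 = 11.60 mg/L.
Initial deficit D₀ = C_s − DO₀ = 8.89 − 7.584 = 1.306 mg/L.
t_c = (1/1.148) ln[(1.40/0.252)(1 − 1.306×1.148/(0.252×11.60))] = 0.8711 × ln(2.705) = 0.8669 d.
D_c = (0.252/1.40) × 11.60 × e^(−0.252×0.8669) = 0.1800 × 11.60 × 0.8038 = 1.678 mg/L.
Minimum DO = 8.89 − 1.678 = 7.212 mg/L.

t_c ≈ 0.867 d; minimum DO ≈ 7.21 mg/L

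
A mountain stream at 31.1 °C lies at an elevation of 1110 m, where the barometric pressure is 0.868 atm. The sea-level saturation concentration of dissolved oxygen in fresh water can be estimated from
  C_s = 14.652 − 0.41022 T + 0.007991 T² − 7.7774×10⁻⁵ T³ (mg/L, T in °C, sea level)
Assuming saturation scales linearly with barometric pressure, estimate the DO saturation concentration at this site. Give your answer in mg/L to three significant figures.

C_s ≈ 6.32 mg/L

At sea level: C_s = 14.652 − 0.41022×31.1 + 0.007991×31.1² − 7.7774×10⁻⁵×31.1³ = 7.284 mg/L.
Pressure correction: C_s' = 7.284 × 0.868 = 6.322 mg/L.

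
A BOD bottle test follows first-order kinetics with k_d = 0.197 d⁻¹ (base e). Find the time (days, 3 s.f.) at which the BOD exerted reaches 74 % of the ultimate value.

y/L₀ = 1 − e^(−k_d t) = 0.74 ⇒ e^(−k_d t) = 0.260
t = −ln(0.260) / 0.197 = 1.347 / 0.197 = 6.838 d.

t ≈ 6.84 d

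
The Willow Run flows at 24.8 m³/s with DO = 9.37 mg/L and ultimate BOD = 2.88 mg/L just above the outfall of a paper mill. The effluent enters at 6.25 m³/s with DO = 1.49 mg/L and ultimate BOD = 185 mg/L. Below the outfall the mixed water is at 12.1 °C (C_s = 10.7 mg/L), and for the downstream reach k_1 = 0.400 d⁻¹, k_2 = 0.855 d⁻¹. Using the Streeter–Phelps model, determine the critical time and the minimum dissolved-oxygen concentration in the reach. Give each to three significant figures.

t_c ≈ 1.48 d; minimum DO ≈ 0.454 mg/L

Mixed DO = (24.8×9.37 + 6.25×1.49)/(24.8+6.25) = 241.7/31.05 = 7.784 mg/L.
Mixed L₀ = (24.8×2.88 + 6.25×185)/(31.05) = 1228/31.05 = 39.54 mg/L.
Initial deficit D₀ = C_s − DO₀ = 10.7 − 7.784 = 2.916 mg/L.
t_c = (1/0.4550) ln[(0.855/0.400)(1 − 2.916×0.4550/(0.400×39.54))] = 2.198 × ln(1.958) = 1.477 d.
D_c = (0.400/0.855) × 39.54 × e^(−0.400×1.477) = 0.4678 × 39.54 × 0.5539 = 10.25 mg/L.
Minimum DO = 10.7 − 10.25 = 0.4543 mg/L.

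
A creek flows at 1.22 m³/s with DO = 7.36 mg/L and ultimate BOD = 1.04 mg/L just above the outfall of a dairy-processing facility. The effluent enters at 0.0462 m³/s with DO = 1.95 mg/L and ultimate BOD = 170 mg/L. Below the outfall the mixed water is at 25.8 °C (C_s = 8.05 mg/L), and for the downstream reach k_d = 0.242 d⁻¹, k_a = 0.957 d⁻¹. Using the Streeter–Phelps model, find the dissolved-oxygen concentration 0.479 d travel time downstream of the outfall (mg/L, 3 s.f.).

DO ≈ 6.86 mg/L

Mixed DO = (1.22×7.36 + 0.0462×1.95)/(1.22+0.0462) = 9.069/1.266 = 7.163 mg/L.
Mixed L₀ = (1.22×1.04 + 0.0462×170)/(1.266) = 9.123/1.266 = 7.205 mg/L.
Initial deficit D₀ = C_s − DO₀ = 8.05 − 7.163 = 0.8874 mg/L.
D(0.479) = [0.242×7.205/(0.957−0.242)](e^(−0.242×0.479) − e^(−0.957×0.479)) + 0.8874 e^(−0.957×0.479)
= 2.439 × (0.8905 − 0.6323) + 0.8874 × 0.6323 = 1.191 mg/L.
DO = 8.05 − 1.191 = 6.859 mg/L.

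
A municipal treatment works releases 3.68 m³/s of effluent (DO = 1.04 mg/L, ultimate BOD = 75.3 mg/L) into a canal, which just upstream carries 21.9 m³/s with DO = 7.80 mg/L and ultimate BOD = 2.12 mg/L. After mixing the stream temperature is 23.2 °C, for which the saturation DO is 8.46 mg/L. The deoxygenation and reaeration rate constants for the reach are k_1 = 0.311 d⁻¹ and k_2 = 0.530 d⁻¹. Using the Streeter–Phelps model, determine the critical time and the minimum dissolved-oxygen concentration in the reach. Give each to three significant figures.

t_c ≈ 2.00 d; minimum DO ≈ 4.47 mg/L

Mixed DO = (21.9×7.80 + 3.68×1.04)/(21.9+3.68) = 174.6/25.58 = 6.827 mg/L.
Mixed L₀ = (21.9×2.12 + 3.68×75.3)/(25.58) = 323.5/25.58 = 12.65 mg/L.
Initial deficit D₀ = C_s − DO₀ = 8.46 − 6.827 = 1.633 mg/L.
t_c = (1/0.2190) ln[(0.530/0.311)(1 − 1.633×0.2190/(0.311×12.65))] = 4.566 × ln(1.549) = 1.999 d.
D_c = (0.311/0.530) × 12.65 × e^(−0.311×1.999) = 0.5868 × 12.65 × 0.5370 = 3.986 mg/L.
Minimum DO = 8.46 − 3.986 = 4.474 mg/L.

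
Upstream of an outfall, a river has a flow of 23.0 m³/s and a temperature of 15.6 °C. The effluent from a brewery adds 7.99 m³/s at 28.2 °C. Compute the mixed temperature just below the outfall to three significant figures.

18.8 °C

Flow-weighted mixing: C = (Q_r C_r + Q_w C_w)/(Q_r + Q_w)
= (23.0×15.6 + 7.99×28.2)/(23.0 + 7.99) = 584.1/30.99 = 18.85 °C.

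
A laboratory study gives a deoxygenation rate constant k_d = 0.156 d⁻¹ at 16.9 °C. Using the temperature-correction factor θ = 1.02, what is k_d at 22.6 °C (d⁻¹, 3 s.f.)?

k_d ≈ 0.175 d⁻¹

k_d(T₂) = k_d(T₁) · θ^(T₂−T₁) = 0.156 × 1.02^(22.6−16.9)
= 0.156 × 1.02^5.70 = 0.156 × 1.119 = 0.1746 d⁻¹.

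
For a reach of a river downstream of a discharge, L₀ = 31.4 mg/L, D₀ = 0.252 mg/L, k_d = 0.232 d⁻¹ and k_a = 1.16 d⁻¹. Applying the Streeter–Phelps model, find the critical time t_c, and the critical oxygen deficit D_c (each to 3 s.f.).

t_c = [1/(k_a−k_d)] ln[(k_a/k_d)(1 − D₀(k_a−k_d)/(k_d L₀))]
= [1/(1.16−0.232)] ln[(1.16/0.232)(1 − 0.252×0.9280/(0.232×31.4))]
= (1/0.9280) ln[5.000 × 0.9679] = 1.078 × ln(4.839) = 1.078 × 1.577 = 1.699 d.
D_c = (k_d/k_a) L₀ e^(−k_d t_c) = (0.232/1.16) × 31.4 × e^(−0.232×1.699) = 0.2000 × 31.4 × 0.6742 = 4.234 mg/L.

t_c ≈ 1.70 d; D_c ≈ 4.23 mg/L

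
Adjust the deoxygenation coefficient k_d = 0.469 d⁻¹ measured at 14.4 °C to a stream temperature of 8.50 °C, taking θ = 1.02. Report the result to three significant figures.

k_d ≈ 0.417 d⁻¹

k_d(T₂) = k_d(T₁) · θ^(T₂−T₁) = 0.469 × 1.02^(8.50−14.4)
= 0.469 × 1.02^-5.90 = 0.469 × 0.8897 = 0.4173 d⁻¹.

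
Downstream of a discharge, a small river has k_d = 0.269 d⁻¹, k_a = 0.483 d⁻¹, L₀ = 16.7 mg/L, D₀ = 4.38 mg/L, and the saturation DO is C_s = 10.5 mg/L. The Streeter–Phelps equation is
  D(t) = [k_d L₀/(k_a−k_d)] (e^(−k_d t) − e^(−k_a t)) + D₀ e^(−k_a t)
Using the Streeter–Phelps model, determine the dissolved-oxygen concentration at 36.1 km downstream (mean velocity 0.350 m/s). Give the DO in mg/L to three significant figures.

DO ≈ 4.61 mg/L

Travel time t = x/v = 36.1 km / (0.350 m/s) = 36100 m / 0.350 m/s = 103100 s = 1.194 d.
k_d L₀/(k_a−k_d) = 0.269×16.7/(0.483−0.269) = 4.492/0.2140 = 20.99 mg/L.
e^(−k_d t) = e^(−0.269×1.194) = 0.7253; e^(−k_a t) = e^(−0.483×1.194) = 0.5618.
D = 20.99 × (0.7253 − 0.5618) + 4.38 × 0.5618 = 3.433 + 2.461 = 5.893 mg/L.
DO = C_s − D = 10.5 − 5.893 = 4.607 mg/L.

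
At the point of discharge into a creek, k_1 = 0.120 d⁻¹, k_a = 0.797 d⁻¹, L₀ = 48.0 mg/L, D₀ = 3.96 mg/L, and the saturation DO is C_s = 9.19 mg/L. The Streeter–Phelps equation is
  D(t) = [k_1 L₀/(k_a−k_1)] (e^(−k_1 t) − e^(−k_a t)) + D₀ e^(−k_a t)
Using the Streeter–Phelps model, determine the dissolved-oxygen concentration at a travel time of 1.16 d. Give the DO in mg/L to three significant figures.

k_1 L₀/(k_a−k_1) = 0.120×48.0/(0.797−0.120) = 5.760/0.6770 = 8.508 mg/L.
e^(−k_1 t) = e^(−0.120×1.160) = 0.8701; e^(−k_a t) = e^(−0.797×1.160) = 0.3967.
D = 8.508 × (0.8701 − 0.3967) + 3.96 × 0.3967 = 4.027 + 1.571 = 5.598 mg/L.
DO = C_s − D = 9.19 − 5.598 = 3.592 mg/L.

DO ≈ 3.59 mg/L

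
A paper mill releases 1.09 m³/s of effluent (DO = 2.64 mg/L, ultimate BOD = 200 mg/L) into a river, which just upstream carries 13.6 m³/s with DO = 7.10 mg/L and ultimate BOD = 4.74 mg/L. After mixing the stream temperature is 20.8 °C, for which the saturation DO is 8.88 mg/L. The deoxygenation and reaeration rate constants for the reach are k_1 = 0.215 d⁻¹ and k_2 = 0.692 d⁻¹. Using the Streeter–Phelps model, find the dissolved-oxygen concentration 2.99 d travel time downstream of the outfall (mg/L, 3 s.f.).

DO ≈ 5.15 mg/L

Mixed DO = (13.6×7.10 + 1.09×2.64)/(13.6+1.09) = 99.44/14.69 = 6.769 mg/L.
Mixed L₀ = (13.6×4.74 + 1.09×200)/(14.69) = 282.5/14.69 = 19.23 mg/L.
Initial deficit D₀ = C_s − DO₀ = 8.88 − 6.769 = 2.111 mg/L.
D(2.99) = [0.215×19.23/(0.692−0.215)](e^(−0.215×2.99) − e^(−0.692×2.99)) + 2.111 e^(−0.692×2.99)
= 8.667 × (0.5258 − 0.1263) + 2.111 × 0.1263 = 3.729 mg/L.
DO = 8.88 − 3.729 = 5.151 mg/L.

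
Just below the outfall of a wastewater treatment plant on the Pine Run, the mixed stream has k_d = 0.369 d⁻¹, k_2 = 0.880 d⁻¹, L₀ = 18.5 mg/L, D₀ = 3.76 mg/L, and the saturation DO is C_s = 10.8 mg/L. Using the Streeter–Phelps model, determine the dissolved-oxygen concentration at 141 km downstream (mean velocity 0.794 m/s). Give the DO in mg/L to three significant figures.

Travel time t = x/v = 141 km / (0.794 m/s) = 141000 m / 0.794 m/s = 177600 s = 2.055 d.
k_d L₀/(k_2−k_d) = 0.369×18.5/(0.880−0.369) = 6.827/0.5110 = 13.36 mg/L.
e^(−k_d t) = e^(−0.369×2.055) = 0.4684; e^(−k_2 t) = e^(−0.880×2.055) = 0.1639.
D = 13.36 × (0.4684 − 0.1639) + 3.76 × 0.1639 = 4.068 + 0.6161 = 4.684 mg/L.
DO = C_s − D = 10.8 − 4.684 = 6.116 mg/L.

DO ≈ 6.12 mg/L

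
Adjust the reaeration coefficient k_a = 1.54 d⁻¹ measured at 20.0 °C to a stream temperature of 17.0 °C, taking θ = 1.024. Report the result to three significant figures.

k_a ≈ 1.43 d⁻¹

k_a(T₂) = k_a(T₁) · θ^(T₂−T₁) = 1.54 × 1.024^(17.0−20.0)
= 1.54 × 1.024^-3.00 = 1.54 × 0.9313 = 1.434 d⁻¹.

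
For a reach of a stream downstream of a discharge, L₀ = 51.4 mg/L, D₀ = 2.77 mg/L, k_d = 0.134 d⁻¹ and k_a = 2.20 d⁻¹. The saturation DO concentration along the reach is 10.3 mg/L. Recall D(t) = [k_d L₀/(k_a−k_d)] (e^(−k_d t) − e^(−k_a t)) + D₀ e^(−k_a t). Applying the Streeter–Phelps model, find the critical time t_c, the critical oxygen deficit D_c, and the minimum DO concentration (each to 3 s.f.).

t_c = [1/(k_a−k_d)] ln[(k_a/k_d)(1 − D₀(k_a−k_d)/(k_d L₀))]
= [1/(2.20−0.134)] ln[(2.20/0.134)(1 − 2.77×2.066/(0.134×51.4))]
= (1/2.066) ln[16.42 × 0.1691] = 0.4840 × ln(2.776) = 0.4840 × 1.021 = 0.4943 d.
L(t_c) = L₀ e^(−k_d t_c) = 51.4 × 0.9359 = 48.11 mg/L, and at the critical point k_a D_c = k_d L, so D_c = (0.134/2.20) × 48.11 = 2.930 mg/L.
Minimum DO = C_s − D_c = 10.3 − 2.930 = 7.370 mg/L.

t_c ≈ 0.494 d; D_c ≈ 2.93 mg/L; min DO ≈ 7.37 mg/L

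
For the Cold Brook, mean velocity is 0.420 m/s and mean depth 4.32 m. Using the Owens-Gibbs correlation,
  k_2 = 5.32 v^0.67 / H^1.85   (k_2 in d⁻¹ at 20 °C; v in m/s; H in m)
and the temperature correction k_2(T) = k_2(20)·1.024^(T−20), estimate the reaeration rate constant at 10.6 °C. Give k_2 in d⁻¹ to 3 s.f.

k_2(20) = 5.32 × 0.420^0.67 / 4.32^1.85 = 5.32 × 0.5592 / 14.98 = 0.1985 d⁻¹.
k_2(10.6) = 0.1985 × 1.024^(10.6−20) = 0.1985 × 0.8002 = 0.1589 d⁻¹.

k_2 ≈ 0.159 d⁻¹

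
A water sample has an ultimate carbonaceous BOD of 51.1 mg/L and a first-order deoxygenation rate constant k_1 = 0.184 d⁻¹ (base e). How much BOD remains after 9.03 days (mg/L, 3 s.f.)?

L ≈ 9.70 mg/L

L_t = L₀ e^(−k_1 t) = 51.1 × e^(−0.184×9.03) = 51.1 × 0.1899 = 9.701 mg/L.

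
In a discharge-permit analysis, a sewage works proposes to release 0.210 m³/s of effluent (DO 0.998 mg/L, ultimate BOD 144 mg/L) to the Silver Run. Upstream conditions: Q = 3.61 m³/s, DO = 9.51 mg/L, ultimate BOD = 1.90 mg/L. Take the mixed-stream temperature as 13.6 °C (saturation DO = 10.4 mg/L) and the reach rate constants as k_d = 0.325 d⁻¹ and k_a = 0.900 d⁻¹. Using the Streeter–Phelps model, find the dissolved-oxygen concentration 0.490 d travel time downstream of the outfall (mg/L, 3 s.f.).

Mixed DO = (3.61×9.51 + 0.210×0.998)/(3.61+0.210) = 34.54/3.820 = 9.042 mg/L.
Mixed L₀ = (3.61×1.90 + 0.210×144)/(3.820) = 37.10/3.820 = 9.712 mg/L.
Initial deficit D₀ = C_s − DO₀ = 10.4 − 9.042 = 1.358 mg/L.
D(0.490) = [0.325×9.712/(0.900−0.325)](e^(−0.325×0.490) − e^(−0.900×0.490)) + 1.358 e^(−0.900×0.490)
= 5.489 × (0.8528 − 0.6434) + 1.358 × 0.6434 = 2.023 mg/L.
DO = 10.4 − 2.023 = 8.377 mg/L.

DO ≈ 8.38 mg/L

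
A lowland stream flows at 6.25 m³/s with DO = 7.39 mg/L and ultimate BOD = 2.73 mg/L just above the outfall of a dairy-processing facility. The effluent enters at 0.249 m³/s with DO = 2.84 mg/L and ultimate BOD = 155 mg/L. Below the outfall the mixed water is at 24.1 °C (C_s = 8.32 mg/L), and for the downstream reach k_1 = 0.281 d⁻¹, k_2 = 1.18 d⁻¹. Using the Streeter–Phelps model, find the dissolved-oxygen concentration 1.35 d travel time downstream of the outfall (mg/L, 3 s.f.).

DO ≈ 6.81 mg/L

Mixed DO = (6.25×7.39 + 0.249×2.84)/(6.25+0.249) = 46.89/6.499 = 7.216 mg/L.
Mixed L₀ = (6.25×2.73 + 0.249×155)/(6.499) = 55.66/6.499 = 8.564 mg/L.
Initial deficit D₀ = C_s − DO₀ = 8.32 − 7.216 = 1.104 mg/L.
D(1.35) = [0.281×8.564/(1.18−0.281)](e^(−0.281×1.35) − e^(−1.18×1.35)) + 1.104 e^(−1.18×1.35)
= 2.677 × (0.6843 − 0.2033) + 1.104 × 0.2033 = 1.512 mg/L.
DO = 8.32 − 1.512 = 6.808 mg/L.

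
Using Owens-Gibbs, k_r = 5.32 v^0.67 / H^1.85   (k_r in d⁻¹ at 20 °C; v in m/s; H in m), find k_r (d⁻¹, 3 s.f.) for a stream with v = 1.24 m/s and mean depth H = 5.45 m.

k_r = 5.32 × 1.24^0.67 / 5.45^1.85 = 5.32 × 1.155 / 23.03 = 0.2668 d⁻¹.

k_r ≈ 0.267 d⁻¹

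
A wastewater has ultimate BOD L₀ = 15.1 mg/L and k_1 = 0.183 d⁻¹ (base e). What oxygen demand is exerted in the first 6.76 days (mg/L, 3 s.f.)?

y ≈ 10.7 mg/L

y_t = L₀(1 − e^(−k_1 t)) = 15.1 × (1 − e^(−0.183×6.76))
= 15.1 × (1 − 0.2902) = 15.1 × 0.7098 = 10.72 mg/L.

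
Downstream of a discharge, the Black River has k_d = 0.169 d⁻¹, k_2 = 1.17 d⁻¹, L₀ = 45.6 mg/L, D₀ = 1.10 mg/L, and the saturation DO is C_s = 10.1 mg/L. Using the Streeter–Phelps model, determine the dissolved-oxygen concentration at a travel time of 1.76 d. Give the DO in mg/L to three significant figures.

DO ≈ 5.22 mg/L

k_d L₀/(k_2−k_d) = 0.169×45.6/(1.17−0.169) = 7.706/1.001 = 7.699 mg/L.
e^(−k_d t) = e^(−0.169×1.760) = 0.7427; e^(−k_2 t) = e^(−1.17×1.760) = 0.1276.
D = 7.699 × (0.7427 − 0.1276) + 1.10 × 0.1276 = 4.736 + 0.1403 = 4.876 mg/L.
DO = C_s − D = 10.1 − 4.876 = 5.224 mg/L.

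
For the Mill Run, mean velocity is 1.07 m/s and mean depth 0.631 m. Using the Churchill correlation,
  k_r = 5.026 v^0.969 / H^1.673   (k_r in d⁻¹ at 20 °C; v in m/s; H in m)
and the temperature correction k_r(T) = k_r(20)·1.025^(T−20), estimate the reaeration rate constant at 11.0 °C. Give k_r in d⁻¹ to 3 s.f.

k_r ≈ 9.28 d⁻¹

k_r(20) = 5.026 × 1.07^0.969 / 0.631^1.673 = 5.026 × 1.068 / 0.4629 = 11.59 d⁻¹.
k_r(11.0) = 11.59 × 1.025^(11.0−20) = 11.59 × 0.8007 = 9.284 d⁻¹.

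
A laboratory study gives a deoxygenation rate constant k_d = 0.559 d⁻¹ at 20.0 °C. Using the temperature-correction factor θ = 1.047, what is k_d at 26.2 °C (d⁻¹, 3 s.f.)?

k_d(T₂) = k_d(T₁) · θ^(T₂−T₁) = 0.559 × 1.047^(26.2−20.0)
= 0.559 × 1.047^6.20 = 0.559 × 1.329 = 0.7432 d⁻¹.

k_d ≈ 0.743 d⁻¹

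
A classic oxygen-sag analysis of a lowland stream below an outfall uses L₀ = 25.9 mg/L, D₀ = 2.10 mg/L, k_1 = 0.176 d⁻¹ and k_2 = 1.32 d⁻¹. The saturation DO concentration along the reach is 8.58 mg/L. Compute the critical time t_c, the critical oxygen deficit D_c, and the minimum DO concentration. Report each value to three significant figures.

With k_2/k_1 = 7.500 and 1 − D₀(k_2−k_1)/(k_1 L₀) = 0.4730,
t_c = ln(7.500 × 0.4730) / (1.32 − 0.176) = ln(3.547) / 1.144 = 1.266/1.144 = 1.107 d.
D_c = (k_1/k_2) L₀ e^(−k_1 t_c) = (0.176/1.32) × 25.9 × e^(−0.176×1.107) = 0.1333 × 25.9 × 0.8230 = 2.842 mg/L.
Minimum DO = C_s − D_c = 8.58 − 2.842 = 5.738 mg/L.

t_c ≈ 1.11 d; D_c ≈ 2.84 mg/L; min DO ≈ 5.74 mg/L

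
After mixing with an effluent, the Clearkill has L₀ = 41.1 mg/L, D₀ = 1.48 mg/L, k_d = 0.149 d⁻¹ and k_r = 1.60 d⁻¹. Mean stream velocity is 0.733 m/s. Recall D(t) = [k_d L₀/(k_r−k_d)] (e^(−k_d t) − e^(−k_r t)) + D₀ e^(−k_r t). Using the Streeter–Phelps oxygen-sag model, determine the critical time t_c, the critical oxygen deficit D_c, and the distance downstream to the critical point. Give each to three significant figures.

t_c = [1/(k_r−k_d)] ln[(k_r/k_d)(1 − D₀(k_r−k_d)/(k_d L₀))]
= [1/(1.60−0.149)] ln[(1.60/0.149)(1 − 1.48×1.451/(0.149×41.1))]
= (1/1.451) ln[10.74 × 0.6493] = 0.6892 × ln(6.973) = 0.6892 × 1.942 = 1.338 d.
L(t_c) = L₀ e^(−k_d t_c) = 41.1 × 0.8192 = 33.67 mg/L, and at the critical point k_r D_c = k_d L, so D_c = (0.149/1.60) × 33.67 = 3.135 mg/L.
x_c = v t_c = 0.733 m/s × 1.338 d × 86400 s/d = 84760 m ≈ 84.8 km.

t_c ≈ 1.34 d; D_c ≈ 3.14 mg/L; x_c ≈ 84.8 km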